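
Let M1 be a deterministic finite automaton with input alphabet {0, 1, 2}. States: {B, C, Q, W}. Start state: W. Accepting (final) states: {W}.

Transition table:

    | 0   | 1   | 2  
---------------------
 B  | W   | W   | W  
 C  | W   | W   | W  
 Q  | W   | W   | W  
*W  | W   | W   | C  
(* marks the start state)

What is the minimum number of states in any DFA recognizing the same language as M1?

2

Reachable states from the start: {C,W}. Unreachable: {B,Q} — drop them.
Start with accepting vs non-accepting: {W} | {C}.
No further refinement is possible. Final partition (2 blocks): {W} | {C}.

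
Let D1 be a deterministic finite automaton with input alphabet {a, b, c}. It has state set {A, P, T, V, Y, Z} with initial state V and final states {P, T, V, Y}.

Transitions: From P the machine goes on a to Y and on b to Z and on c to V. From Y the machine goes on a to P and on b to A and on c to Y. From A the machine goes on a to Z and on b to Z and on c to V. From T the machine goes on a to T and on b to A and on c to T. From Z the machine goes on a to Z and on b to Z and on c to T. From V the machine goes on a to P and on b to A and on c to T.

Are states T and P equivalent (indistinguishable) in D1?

Yes

Every state is reachable, so we keep all 6.
P0 = {P,T,V,Y} | {A,Z}.
No further refinement is possible. Final partition (2 blocks): {P,T,V,Y} | {A,Z}.
T and P lie in the same block of the stable partition, so they are equivalent — no string distinguishes them.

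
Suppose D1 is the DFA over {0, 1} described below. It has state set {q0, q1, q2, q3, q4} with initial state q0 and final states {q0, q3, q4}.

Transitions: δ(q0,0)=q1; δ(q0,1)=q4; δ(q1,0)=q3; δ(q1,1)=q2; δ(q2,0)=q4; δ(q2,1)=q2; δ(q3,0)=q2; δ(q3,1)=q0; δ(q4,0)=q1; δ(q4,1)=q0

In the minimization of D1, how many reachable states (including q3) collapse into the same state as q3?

3

All states are reachable from the start state.
P0 = {q0,q3,q4} | {q1,q2}.
No further refinement is possible. Final partition (2 blocks): {q0,q3,q4} | {q1,q2}.
The equivalence class containing q3 is {q0,q3,q4}, of size 3.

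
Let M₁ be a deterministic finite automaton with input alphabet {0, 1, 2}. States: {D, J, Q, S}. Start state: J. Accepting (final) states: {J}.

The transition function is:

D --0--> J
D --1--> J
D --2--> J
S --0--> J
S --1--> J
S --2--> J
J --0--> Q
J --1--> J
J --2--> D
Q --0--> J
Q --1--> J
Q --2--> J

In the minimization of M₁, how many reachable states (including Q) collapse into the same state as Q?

First remove the unreachable states {S}; 3 states remain.
Start with accepting vs non-accepting: {J} | {D,Q}.
The partition is now stable with 2 blocks: {J} | {D,Q}.
State Q belongs to the block {D,Q}, which has 2 states.

2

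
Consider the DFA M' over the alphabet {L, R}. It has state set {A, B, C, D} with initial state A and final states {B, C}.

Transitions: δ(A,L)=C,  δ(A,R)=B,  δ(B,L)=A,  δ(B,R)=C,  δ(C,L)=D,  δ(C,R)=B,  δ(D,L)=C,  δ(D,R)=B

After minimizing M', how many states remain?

2

All states are reachable from the start state.
P0 = {B,C} | {A,D}.
Stable partition: {B,C} | {A,D} — 2 equivalence classes.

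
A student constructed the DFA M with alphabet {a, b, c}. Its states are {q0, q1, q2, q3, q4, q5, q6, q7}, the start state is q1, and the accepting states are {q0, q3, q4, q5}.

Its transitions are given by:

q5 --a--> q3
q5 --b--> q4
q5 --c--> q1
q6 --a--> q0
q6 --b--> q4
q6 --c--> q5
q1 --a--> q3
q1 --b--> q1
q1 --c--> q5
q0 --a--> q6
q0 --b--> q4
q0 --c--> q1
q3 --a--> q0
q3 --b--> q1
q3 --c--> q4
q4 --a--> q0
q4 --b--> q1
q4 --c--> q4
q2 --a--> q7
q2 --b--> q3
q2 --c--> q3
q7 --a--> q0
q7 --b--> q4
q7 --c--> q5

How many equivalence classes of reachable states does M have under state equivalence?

States {q2,q7} cannot be reached from the start state, so discard them.
P0 = {q0,q3,q4,q5} | {q1,q6}.
Split {q0,q3,q4,q5} by δ(·,a) → {q3,q4,q5} and {q0}.
Refine {q3,q4,q5} on symbol a: members go to different blocks, giving {q3,q4} and {q5}.
On input a, block {q1,q6} splits into {q1} and {q6}.
The partition is now stable with 5 blocks: {q3,q4} | {q1} | {q0} | {q5} | {q6}.

5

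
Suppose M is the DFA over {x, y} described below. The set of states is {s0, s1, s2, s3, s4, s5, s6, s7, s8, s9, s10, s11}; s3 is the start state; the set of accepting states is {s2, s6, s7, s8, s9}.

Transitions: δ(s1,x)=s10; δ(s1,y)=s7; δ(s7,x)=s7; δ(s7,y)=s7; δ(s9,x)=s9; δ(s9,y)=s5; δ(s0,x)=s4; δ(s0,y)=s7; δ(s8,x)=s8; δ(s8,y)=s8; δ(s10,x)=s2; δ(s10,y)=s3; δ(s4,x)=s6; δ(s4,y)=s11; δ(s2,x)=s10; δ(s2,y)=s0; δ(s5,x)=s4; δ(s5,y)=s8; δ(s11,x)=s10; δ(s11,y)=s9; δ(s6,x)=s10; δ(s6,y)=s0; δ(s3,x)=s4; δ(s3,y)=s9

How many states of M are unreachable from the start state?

BFS from s3 reaches {s0, s2, s3, s4, s5, s6, s7, s8, s9, s10, s11}; the 1 state(s) s1 are never visited.

1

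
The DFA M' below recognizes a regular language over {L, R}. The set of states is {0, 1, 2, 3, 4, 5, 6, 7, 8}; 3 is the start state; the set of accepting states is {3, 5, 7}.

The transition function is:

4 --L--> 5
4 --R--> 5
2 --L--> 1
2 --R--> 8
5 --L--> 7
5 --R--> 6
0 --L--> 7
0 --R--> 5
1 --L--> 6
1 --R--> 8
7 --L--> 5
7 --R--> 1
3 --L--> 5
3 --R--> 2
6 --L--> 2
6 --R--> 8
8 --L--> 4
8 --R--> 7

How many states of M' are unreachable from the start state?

Starting at 3 and following transitions, the reachable set is {1, 2, 3, 4, 5, 6, 7, 8}. That leaves 0 unreachable — 1 in total.

1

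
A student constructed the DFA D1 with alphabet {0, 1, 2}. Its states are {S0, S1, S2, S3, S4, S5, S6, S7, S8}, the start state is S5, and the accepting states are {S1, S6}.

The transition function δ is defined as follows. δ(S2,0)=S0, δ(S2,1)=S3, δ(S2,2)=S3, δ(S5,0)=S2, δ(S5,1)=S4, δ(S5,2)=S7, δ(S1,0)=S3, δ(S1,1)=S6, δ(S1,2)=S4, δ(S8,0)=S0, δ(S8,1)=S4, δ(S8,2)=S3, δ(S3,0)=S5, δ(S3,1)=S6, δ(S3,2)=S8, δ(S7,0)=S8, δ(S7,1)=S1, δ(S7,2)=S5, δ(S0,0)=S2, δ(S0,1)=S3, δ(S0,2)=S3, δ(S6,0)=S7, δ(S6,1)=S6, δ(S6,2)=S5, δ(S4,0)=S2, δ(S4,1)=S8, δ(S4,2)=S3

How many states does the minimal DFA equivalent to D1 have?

4

Every state is reachable, so we keep all 9.
Start with accepting vs non-accepting: {S1,S6} | {S0,S2,S3,S4,S5,S7,S8}.
On input 1, block {S0,S2,S3,S4,S5,S7,S8} splits into {S0,S2,S4,S5,S8} and {S3,S7}.
On input 1, block {S0,S2,S4,S5,S8} splits into {S4,S5,S8} and {S0,S2}.
No further refinement is possible. Final partition (4 blocks): {S1,S6} | {S4,S5,S8} | {S3,S7} | {S0,S2}.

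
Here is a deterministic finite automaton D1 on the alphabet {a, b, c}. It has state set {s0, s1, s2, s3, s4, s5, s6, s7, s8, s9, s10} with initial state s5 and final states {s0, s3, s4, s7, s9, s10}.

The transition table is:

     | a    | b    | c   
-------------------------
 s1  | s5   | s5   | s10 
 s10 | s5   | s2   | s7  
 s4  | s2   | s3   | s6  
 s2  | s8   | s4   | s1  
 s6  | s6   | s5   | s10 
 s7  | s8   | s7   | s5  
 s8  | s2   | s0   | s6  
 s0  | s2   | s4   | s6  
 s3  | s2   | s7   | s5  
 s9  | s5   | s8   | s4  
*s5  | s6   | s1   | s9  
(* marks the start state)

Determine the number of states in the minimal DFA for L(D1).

4

Start with accepting vs non-accepting: {s0,s3,s4,s7,s9,s10} | {s1,s2,s5,s6,s8}.
Refine {s0,s3,s4,s7,s9,s10} on symbol b: members go to different blocks, giving {s0,s3,s4,s7} and {s9,s10}.
Split {s1,s2,s5,s6,s8} by δ(·,b) → {s1,s5,s6} and {s2,s8}.
No further refinement is possible. Final partition (4 blocks): {s0,s3,s4,s7} | {s1,s5,s6} | {s9,s10} | {s2,s8}.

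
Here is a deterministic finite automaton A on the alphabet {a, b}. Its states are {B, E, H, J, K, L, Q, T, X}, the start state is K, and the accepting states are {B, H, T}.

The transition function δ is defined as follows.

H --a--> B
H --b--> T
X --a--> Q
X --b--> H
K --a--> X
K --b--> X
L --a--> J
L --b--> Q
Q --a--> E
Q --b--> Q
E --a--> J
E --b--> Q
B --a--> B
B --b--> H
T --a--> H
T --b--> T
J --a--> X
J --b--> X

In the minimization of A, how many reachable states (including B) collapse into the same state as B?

Reachable states from the start: {B,E,H,J,K,Q,T,X}. Unreachable: {L} — drop them.
Start with accepting vs non-accepting: {B,H,T} | {E,J,K,Q,X}.
On input b, block {E,J,K,Q,X} splits into {E,J,K,Q} and {X}.
Refine {E,J,K,Q} on symbol a: members go to different blocks, giving {E,Q} and {J,K}.
On input a, block {E,Q} splits into {E} and {Q}.
The partition is now stable with 5 blocks: {B,H,T} | {E} | {X} | {J,K} | {Q}.
State B belongs to the block {B,H,T}, which has 3 states.

3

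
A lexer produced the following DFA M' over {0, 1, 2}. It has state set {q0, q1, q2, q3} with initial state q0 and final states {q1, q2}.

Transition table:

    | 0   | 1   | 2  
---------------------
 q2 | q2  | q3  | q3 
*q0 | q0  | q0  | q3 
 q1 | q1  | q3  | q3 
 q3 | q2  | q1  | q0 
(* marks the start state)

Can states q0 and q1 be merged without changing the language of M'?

No

Start with accepting vs non-accepting: {q1,q2} | {q0,q3}.
Refine {q0,q3} on symbol 0: members go to different blocks, giving {q0} and {q3}.
The partition is now stable with 3 blocks: {q1,q2} | {q0} | {q3}.
q0 and q1 end up in different blocks, so they are distinguishable. For instance, the string 'ε' is accepted from only q1.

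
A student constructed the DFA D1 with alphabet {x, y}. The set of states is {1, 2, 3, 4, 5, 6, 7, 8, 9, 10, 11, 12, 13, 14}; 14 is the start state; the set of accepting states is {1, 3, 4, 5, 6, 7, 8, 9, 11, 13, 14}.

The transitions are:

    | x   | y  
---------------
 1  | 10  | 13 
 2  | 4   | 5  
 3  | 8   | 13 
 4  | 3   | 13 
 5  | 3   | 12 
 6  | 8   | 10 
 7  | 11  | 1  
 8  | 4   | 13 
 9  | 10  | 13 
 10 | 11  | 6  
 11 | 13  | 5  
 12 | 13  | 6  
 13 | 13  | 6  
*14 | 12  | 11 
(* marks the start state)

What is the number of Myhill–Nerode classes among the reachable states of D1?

States {1,2,7,9} cannot be reached from the start state, so discard them.
Initial partition by acceptance: {3,4,5,6,8,11,13,14} | {10,12}.
Split {3,4,5,6,8,11,13,14} by δ(·,x) → {3,4,5,6,8,11,13} and {14}.
On input y, block {3,4,5,6,8,11,13} splits into {3,4,8,11,13} and {5,6}.
On input y, block {3,4,8,11,13} splits into {3,4,8} and {11,13}.
No further refinement is possible. Final partition (5 blocks): {3,4,8} | {10,12} | {14} | {5,6} | {11,13}.

5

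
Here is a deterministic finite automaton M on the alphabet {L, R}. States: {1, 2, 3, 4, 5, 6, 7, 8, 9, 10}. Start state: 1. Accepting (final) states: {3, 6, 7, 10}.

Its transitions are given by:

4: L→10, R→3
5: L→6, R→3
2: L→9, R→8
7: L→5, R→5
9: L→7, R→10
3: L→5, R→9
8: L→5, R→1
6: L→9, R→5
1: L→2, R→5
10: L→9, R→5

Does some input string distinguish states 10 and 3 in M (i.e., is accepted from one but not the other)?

No

First remove the unreachable states {4}; 9 states remain.
Initial partition by acceptance: {3,6,7,10} | {1,2,5,8,9}.
On input L, block {1,2,5,8,9} splits into {1,2,8} and {5,9}.
On input L, block {1,2,8} splits into {2,8} and {1}.
Refine {2,8} on symbol R: members go to different blocks, giving {2} and {8}.
The partition is now stable with 5 blocks: {3,6,7,10} | {2} | {5,9} | {1} | {8}.
10 and 3 lie in the same block of the stable partition, so they are equivalent — no string distinguishes them.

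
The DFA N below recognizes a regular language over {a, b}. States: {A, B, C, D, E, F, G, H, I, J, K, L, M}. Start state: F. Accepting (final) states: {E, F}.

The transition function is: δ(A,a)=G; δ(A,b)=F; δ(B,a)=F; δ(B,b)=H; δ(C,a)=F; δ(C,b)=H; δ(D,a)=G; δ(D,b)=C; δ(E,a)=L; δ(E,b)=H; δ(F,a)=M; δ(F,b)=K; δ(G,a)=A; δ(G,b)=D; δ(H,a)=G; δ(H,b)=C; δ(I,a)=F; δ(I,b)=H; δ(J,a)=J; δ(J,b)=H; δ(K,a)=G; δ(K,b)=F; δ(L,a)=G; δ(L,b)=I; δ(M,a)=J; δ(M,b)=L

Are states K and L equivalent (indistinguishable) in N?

No

States {B,E} cannot be reached from the start state, so discard them.
Initial partition by acceptance: {F} | {A,C,D,G,H,I,J,K,L,M}.
Refine {A,C,D,G,H,I,J,K,L,M} on symbol a: members go to different blocks, giving {A,D,G,H,J,K,L,M} and {C,I}.
On input b, block {A,D,G,H,J,K,L,M} splits into {D,H,L} and {G,J,M} and {A,K}.
On input a, block {G,J,M} splits into {J,M} and {G}.
No further refinement is possible. Final partition (6 blocks): {F} | {D,H,L} | {C,I} | {J,M} | {A,K} | {G}.
K and L end up in different blocks, so they are distinguishable. For instance, the string 'b' is accepted from only K.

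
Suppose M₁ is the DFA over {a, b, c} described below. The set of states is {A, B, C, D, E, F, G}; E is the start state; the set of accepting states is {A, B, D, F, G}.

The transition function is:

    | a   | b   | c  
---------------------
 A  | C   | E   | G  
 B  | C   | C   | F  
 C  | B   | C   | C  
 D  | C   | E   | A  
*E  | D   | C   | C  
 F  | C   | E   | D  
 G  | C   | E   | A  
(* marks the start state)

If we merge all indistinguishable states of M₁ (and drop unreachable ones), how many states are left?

Initial partition by acceptance: {A,B,D,F,G} | {C,E}.
No further refinement is possible. Final partition (2 blocks): {A,B,D,F,G} | {C,E}.

2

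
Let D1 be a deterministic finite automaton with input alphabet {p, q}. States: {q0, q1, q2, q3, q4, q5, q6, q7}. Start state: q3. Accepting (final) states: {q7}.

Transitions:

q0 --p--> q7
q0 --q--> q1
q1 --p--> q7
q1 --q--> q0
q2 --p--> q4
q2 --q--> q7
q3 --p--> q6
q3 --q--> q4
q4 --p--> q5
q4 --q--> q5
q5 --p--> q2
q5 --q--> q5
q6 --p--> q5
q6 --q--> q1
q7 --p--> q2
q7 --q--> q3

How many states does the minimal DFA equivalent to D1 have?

Every state is reachable, so we keep all 8.
P0 = {q7} | {q0,q1,q2,q3,q4,q5,q6}.
Refine {q0,q1,q2,q3,q4,q5,q6} on symbol p: members go to different blocks, giving {q2,q3,q4,q5,q6} and {q0,q1}.
Split {q2,q3,q4,q5,q6} by δ(·,q) → {q3,q4,q5} and {q2} and {q6}.
Refine {q3,q4,q5} on symbol p: members go to different blocks, giving {q3} and {q4} and {q5}.
Stable partition: {q7} | {q3} | {q0,q1} | {q2} | {q6} | {q4} | {q5} — 7 equivalence classes.

7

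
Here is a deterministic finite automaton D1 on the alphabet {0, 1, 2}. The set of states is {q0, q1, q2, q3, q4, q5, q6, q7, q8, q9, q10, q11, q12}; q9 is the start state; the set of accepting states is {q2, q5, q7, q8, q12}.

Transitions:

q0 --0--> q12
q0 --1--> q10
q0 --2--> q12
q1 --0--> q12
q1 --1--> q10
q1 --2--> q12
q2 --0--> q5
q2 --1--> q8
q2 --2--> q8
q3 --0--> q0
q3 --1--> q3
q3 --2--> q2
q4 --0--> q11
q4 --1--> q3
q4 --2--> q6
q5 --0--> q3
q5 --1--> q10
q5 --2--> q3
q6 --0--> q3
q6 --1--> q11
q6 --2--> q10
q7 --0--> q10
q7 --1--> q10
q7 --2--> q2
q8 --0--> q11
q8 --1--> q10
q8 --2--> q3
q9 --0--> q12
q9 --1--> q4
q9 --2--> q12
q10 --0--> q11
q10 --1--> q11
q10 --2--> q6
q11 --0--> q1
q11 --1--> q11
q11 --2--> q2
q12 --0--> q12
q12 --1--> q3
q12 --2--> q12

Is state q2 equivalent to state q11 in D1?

States {q7} cannot be reached from the start state, so discard them.
Start with accepting vs non-accepting: {q2,q5,q8,q12} | {q0,q1,q3,q4,q6,q9,q10,q11}.
On input 0, block {q2,q5,q8,q12} splits into {q2,q12} and {q5,q8}.
Split {q2,q12} by δ(·,0) → {q2} and {q12}.
Split {q0,q1,q3,q4,q6,q9,q10,q11} by δ(·,0) → {q3,q4,q6,q10,q11} and {q0,q1,q9}.
Split {q3,q4,q6,q10,q11} by δ(·,0) → {q4,q6,q10} and {q3,q11}.
No further refinement is possible. Final partition (6 blocks): {q2} | {q4,q6,q10} | {q5,q8} | {q12} | {q0,q1,q9} | {q3,q11}.
q2 and q11 end up in different blocks, so they are distinguishable. For instance, the string 'ε' is accepted from only q2.

No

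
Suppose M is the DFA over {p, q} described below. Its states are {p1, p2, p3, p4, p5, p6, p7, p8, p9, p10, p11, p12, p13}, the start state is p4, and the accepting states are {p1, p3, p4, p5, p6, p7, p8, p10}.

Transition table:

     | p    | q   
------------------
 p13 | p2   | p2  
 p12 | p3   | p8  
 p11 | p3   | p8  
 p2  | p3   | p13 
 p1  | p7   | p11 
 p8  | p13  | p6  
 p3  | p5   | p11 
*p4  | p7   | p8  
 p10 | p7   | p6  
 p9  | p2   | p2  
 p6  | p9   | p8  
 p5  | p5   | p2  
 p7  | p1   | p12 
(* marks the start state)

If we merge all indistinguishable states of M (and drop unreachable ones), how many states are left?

8

States {p10} cannot be reached from the start state, so discard them.
Start with accepting vs non-accepting: {p1,p3,p4,p5,p6,p7,p8} | {p2,p9,p11,p12,p13}.
Refine {p1,p3,p4,p5,p6,p7,p8} on symbol p: members go to different blocks, giving {p1,p3,p4,p5,p7} and {p6,p8}.
Refine {p1,p3,p4,p5,p7} on symbol q: members go to different blocks, giving {p1,p3,p5,p7} and {p4}.
Split {p2,p9,p11,p12,p13} by δ(·,p) → {p2,p11,p12} and {p9,p13}.
On input q, block {p2,p11,p12} splits into {p11,p12} and {p2}.
Refine {p1,p3,p5,p7} on symbol q: members go to different blocks, giving {p1,p3,p7} and {p5}.
Split {p1,p3,p7} by δ(·,p) → {p1,p7} and {p3}.
No further refinement is possible. Final partition (8 blocks): {p1,p7} | {p11,p12} | {p6,p8} | {p4} | {p9,p13} | {p2} | {p5} | {p3}.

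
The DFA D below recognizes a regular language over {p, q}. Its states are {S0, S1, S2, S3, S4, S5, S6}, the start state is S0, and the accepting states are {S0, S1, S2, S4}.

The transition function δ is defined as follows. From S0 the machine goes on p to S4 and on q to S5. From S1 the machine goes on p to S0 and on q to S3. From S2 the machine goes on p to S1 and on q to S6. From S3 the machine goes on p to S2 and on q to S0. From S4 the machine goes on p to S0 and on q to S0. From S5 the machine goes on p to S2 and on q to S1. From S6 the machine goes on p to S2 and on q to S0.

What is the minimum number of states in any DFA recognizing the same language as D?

Initial partition by acceptance: {S0,S1,S2,S4} | {S3,S5,S6}.
Refine {S0,S1,S2,S4} on symbol q: members go to different blocks, giving {S0,S1,S2} and {S4}.
Split {S0,S1,S2} by δ(·,p) → {S1,S2} and {S0}.
Split {S1,S2} by δ(·,p) → {S1} and {S2}.
Refine {S3,S5,S6} on symbol q: members go to different blocks, giving {S3,S6} and {S5}.
Stable partition: {S1} | {S3,S6} | {S4} | {S0} | {S2} | {S5} — 6 equivalence classes.

6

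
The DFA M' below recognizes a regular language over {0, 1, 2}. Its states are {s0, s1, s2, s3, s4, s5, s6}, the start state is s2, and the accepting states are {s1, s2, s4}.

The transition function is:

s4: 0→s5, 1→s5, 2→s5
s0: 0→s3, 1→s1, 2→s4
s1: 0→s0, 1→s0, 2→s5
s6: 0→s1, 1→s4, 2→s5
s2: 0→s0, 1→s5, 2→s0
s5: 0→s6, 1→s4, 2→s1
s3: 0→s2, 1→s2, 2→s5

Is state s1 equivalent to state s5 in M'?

All states are reachable from the start state.
Start with accepting vs non-accepting: {s1,s2,s4} | {s0,s3,s5,s6}.
Split {s0,s3,s5,s6} by δ(·,0) → {s0,s5} and {s3,s6}.
No further refinement is possible. Final partition (3 blocks): {s1,s2,s4} | {s0,s5} | {s3,s6}.
s1 and s5 end up in different blocks, so they are distinguishable. For instance, the string 'ε' is accepted from only s1.

No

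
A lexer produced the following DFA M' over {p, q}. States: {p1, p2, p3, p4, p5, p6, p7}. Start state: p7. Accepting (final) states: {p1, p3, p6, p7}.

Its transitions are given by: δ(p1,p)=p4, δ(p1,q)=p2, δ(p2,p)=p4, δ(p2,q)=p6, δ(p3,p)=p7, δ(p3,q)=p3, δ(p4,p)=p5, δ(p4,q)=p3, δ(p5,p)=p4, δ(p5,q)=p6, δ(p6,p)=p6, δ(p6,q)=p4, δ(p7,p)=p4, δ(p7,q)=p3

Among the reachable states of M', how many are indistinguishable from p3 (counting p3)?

1

States {p1,p2} cannot be reached from the start state, so discard them.
P0 = {p3,p6,p7} | {p4,p5}.
Refine {p3,p6,p7} on symbol p: members go to different blocks, giving {p3,p6} and {p7}.
On input p, block {p3,p6} splits into {p3} and {p6}.
Split {p4,p5} by δ(·,q) → {p4} and {p5}.
The partition is now stable with 5 blocks: {p3} | {p4} | {p7} | {p6} | {p5}.
The equivalence class containing p3 is {p3}, of size 1.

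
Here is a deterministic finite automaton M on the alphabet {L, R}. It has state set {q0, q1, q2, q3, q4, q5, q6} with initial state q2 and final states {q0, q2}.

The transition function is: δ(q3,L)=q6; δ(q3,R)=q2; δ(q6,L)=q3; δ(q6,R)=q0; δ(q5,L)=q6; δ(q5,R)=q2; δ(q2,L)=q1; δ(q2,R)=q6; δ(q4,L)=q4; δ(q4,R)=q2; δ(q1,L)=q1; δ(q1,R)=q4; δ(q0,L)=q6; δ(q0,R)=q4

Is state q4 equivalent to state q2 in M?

No

Reachable states from the start: {q0,q1,q2,q3,q4,q6}. Unreachable: {q5} — drop them.
Start with accepting vs non-accepting: {q0,q2} | {q1,q3,q4,q6}.
On input R, block {q1,q3,q4,q6} splits into {q3,q4,q6} and {q1}.
Split {q0,q2} by δ(·,L) → {q0} and {q2}.
Split {q3,q4,q6} by δ(·,R) → {q3,q4} and {q6}.
Split {q3,q4} by δ(·,L) → {q3} and {q4}.
No further refinement is possible. Final partition (6 blocks): {q0} | {q3} | {q1} | {q2} | {q6} | {q4}.
q4 and q2 end up in different blocks, so they are distinguishable. For instance, the string 'ε' is accepted from only q2.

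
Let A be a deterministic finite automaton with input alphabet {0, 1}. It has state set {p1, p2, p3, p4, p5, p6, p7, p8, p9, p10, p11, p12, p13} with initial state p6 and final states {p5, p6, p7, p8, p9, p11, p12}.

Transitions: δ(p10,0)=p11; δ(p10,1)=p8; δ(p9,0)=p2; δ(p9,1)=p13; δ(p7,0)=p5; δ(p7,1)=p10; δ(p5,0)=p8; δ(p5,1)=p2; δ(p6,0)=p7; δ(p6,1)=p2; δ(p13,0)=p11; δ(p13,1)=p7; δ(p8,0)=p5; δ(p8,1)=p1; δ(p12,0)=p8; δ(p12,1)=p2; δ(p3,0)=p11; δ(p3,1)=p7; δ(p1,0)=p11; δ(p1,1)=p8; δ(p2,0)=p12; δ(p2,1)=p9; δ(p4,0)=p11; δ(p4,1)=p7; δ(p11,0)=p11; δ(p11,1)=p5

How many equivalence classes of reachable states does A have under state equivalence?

Reachable states from the start: {p1,p2,p5,p6,p7,p8,p9,p10,p11,p12,p13}. Unreachable: {p3,p4} — drop them.
P0 = {p5,p6,p7,p8,p9,p11,p12} | {p1,p2,p10,p13}.
Refine {p5,p6,p7,p8,p9,p11,p12} on symbol 0: members go to different blocks, giving {p5,p6,p7,p8,p11,p12} and {p9}.
Refine {p5,p6,p7,p8,p11,p12} on symbol 1: members go to different blocks, giving {p5,p6,p7,p8,p12} and {p11}.
Refine {p1,p2,p10,p13} on symbol 0: members go to different blocks, giving {p1,p10,p13} and {p2}.
Refine {p5,p6,p7,p8,p12} on symbol 1: members go to different blocks, giving {p5,p6,p12} and {p7,p8}.
The partition is now stable with 6 blocks: {p5,p6,p12} | {p1,p10,p13} | {p9} | {p11} | {p2} | {p7,p8}.

6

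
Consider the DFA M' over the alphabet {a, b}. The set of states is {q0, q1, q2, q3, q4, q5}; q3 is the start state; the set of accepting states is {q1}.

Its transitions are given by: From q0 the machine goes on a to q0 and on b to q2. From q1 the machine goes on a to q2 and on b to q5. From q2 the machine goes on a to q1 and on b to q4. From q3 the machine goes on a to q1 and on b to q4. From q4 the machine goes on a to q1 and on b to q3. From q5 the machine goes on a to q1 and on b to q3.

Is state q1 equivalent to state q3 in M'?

First remove the unreachable states {q0}; 5 states remain.
Start with accepting vs non-accepting: {q1} | {q2,q3,q4,q5}.
No further refinement is possible. Final partition (2 blocks): {q1} | {q2,q3,q4,q5}.
q1 and q3 end up in different blocks, so they are distinguishable. For instance, the string 'ε' is accepted from only q1.

No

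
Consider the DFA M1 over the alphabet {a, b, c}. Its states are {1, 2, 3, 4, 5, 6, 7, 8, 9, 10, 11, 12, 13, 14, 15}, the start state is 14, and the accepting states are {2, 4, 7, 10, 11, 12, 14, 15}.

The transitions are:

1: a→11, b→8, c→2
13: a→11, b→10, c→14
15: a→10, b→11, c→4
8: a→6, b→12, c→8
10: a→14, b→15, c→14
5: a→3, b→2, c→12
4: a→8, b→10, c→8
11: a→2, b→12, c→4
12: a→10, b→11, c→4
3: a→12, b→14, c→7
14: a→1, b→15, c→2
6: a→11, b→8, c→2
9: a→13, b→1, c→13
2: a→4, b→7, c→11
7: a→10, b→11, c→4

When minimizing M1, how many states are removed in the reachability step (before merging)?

Starting at 14 and following transitions, the reachable set is {1, 2, 4, 6, 7, 8, 10, 11, 12, 14, 15}. That leaves 3, 5, 9, 13 unreachable — 4 in total.

4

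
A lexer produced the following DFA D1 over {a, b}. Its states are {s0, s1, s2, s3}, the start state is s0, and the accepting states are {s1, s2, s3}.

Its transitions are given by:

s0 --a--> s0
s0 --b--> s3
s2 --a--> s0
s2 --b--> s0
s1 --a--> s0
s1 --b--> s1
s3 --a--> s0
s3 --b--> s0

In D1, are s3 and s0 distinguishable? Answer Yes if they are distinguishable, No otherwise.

States {s1,s2} cannot be reached from the start state, so discard them.
P0 = {s3} | {s0}.
The partition is now stable with 2 blocks: {s3} | {s0}.
s3 and s0 end up in different blocks, so they are distinguishable. For instance, the string 'ε' is accepted from only s3.

Yes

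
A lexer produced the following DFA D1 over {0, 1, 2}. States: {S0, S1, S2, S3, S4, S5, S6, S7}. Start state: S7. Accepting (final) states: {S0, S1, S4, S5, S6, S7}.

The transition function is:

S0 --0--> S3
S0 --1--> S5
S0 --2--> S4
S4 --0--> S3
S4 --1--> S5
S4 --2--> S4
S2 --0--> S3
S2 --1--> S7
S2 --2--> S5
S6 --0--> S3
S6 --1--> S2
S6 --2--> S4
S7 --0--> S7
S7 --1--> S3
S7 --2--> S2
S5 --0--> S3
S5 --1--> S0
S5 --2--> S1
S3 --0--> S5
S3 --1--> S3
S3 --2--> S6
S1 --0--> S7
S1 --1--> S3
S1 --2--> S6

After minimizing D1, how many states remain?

All states are reachable from the start state.
Start with accepting vs non-accepting: {S0,S1,S4,S5,S6,S7} | {S2,S3}.
On input 0, block {S0,S1,S4,S5,S6,S7} splits into {S0,S4,S5,S6} and {S1,S7}.
Split {S0,S4,S5,S6} by δ(·,1) → {S0,S4,S5} and {S6}.
Split {S0,S4,S5} by δ(·,2) → {S0,S4} and {S5}.
Split {S2,S3} by δ(·,0) → {S2} and {S3}.
On input 2, block {S1,S7} splits into {S1} and {S7}.
No further refinement is possible. Final partition (7 blocks): {S0,S4} | {S2} | {S1} | {S6} | {S5} | {S3} | {S7}.

7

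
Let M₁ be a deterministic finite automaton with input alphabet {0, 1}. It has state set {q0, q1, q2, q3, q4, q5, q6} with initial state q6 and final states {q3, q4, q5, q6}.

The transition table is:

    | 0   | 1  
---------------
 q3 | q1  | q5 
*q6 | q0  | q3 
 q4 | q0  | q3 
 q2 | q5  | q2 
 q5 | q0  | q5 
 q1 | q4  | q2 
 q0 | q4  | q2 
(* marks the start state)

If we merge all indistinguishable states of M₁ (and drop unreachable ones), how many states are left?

2

Every state is reachable, so we keep all 7.
P0 = {q3,q4,q5,q6} | {q0,q1,q2}.
No further refinement is possible. Final partition (2 blocks): {q3,q4,q5,q6} | {q0,q1,q2}.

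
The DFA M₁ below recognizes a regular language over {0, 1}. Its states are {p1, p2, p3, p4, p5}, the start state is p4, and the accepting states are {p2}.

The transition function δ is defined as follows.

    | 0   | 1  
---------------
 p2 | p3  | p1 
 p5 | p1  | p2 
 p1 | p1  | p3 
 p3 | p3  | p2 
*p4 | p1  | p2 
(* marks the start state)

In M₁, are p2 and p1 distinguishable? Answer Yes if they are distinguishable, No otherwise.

Yes

Reachable states from the start: {p1,p2,p3,p4}. Unreachable: {p5} — drop them.
Initial partition by acceptance: {p2} | {p1,p3,p4}.
Refine {p1,p3,p4} on symbol 1: members go to different blocks, giving {p3,p4} and {p1}.
Split {p3,p4} by δ(·,0) → {p3} and {p4}.
Stable partition: {p2} | {p3} | {p1} | {p4} — 4 equivalence classes.
p2 and p1 end up in different blocks, so they are distinguishable. For instance, the string 'ε' is accepted from only p2.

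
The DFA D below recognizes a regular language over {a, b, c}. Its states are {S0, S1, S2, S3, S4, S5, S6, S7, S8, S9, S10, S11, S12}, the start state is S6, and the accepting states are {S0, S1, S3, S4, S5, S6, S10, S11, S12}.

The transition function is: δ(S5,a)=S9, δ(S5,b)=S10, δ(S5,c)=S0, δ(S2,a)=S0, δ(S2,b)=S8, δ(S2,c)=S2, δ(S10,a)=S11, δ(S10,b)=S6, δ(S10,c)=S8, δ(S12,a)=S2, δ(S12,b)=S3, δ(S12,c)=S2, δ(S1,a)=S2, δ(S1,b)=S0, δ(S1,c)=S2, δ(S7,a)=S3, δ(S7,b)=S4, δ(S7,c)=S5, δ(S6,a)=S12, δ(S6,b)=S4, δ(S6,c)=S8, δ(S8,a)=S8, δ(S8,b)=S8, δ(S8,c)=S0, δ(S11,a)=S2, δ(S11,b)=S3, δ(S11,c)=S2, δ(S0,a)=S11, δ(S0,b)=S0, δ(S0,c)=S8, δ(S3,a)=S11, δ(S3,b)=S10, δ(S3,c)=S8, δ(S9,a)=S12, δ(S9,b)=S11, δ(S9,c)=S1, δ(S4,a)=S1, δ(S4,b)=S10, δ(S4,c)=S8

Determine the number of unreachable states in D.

Starting at S6 and following transitions, the reachable set is {S0, S1, S2, S3, S4, S6, S8, S10, S11, S12}. That leaves S5, S7, S9 unreachable — 3 in total.

3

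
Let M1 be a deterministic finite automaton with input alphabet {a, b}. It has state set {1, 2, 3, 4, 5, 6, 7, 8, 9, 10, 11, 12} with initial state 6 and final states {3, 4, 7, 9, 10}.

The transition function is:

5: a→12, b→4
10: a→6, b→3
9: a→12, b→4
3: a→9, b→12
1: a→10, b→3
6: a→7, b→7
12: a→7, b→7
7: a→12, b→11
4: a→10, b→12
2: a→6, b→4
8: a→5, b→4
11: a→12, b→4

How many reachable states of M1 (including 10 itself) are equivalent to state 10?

States {1,2,5,8} cannot be reached from the start state, so discard them.
Initial partition by acceptance: {3,4,7,9,10} | {6,11,12}.
On input a, block {3,4,7,9,10} splits into {7,9,10} and {3,4}.
Split {7,9,10} by δ(·,b) → {9,10} and {7}.
On input a, block {6,11,12} splits into {6,12} and {11}.
No further refinement is possible. Final partition (5 blocks): {9,10} | {6,12} | {3,4} | {7} | {11}.
State 10 belongs to the block {9,10}, which has 2 states.

2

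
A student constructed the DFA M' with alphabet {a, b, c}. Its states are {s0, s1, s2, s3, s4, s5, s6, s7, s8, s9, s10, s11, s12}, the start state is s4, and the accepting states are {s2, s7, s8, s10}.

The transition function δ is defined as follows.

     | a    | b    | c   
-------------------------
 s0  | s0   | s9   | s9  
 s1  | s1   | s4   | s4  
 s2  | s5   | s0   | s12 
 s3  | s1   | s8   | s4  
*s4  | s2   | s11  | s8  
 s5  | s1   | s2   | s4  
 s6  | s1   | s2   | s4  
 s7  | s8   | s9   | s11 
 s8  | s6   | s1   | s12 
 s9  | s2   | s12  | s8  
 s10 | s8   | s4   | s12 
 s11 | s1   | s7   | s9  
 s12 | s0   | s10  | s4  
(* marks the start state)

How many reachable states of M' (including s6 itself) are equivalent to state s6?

2

First remove the unreachable states {s3}; 12 states remain.
Initial partition by acceptance: {s2,s7,s8,s10} | {s0,s1,s4,s5,s6,s9,s11,s12}.
Split {s2,s7,s8,s10} by δ(·,a) → {s2,s8} and {s7,s10}.
Split {s0,s1,s4,s5,s6,s9,s11,s12} by δ(·,a) → {s0,s1,s5,s6,s11,s12} and {s4,s9}.
Refine {s0,s1,s5,s6,s11,s12} on symbol b: members go to different blocks, giving {s0,s1} and {s5,s6} and {s11,s12}.
The partition is now stable with 6 blocks: {s2,s8} | {s0,s1} | {s7,s10} | {s4,s9} | {s5,s6} | {s11,s12}.
State s6 belongs to the block {s5,s6}, which has 2 states.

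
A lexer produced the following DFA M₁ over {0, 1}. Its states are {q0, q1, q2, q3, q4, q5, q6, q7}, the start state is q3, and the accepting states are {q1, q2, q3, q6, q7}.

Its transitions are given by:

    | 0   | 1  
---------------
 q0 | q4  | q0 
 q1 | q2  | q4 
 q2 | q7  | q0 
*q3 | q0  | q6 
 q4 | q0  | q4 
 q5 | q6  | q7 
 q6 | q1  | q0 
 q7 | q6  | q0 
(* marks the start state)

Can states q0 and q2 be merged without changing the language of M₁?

No

Reachable states from the start: {q0,q1,q2,q3,q4,q6,q7}. Unreachable: {q5} — drop them.
Initial partition by acceptance: {q1,q2,q3,q6,q7} | {q0,q4}.
On input 0, block {q1,q2,q3,q6,q7} splits into {q1,q2,q6,q7} and {q3}.
Stable partition: {q1,q2,q6,q7} | {q0,q4} | {q3} — 3 equivalence classes.
q0 and q2 end up in different blocks, so they are distinguishable. For instance, the string 'ε' is accepted from only q2.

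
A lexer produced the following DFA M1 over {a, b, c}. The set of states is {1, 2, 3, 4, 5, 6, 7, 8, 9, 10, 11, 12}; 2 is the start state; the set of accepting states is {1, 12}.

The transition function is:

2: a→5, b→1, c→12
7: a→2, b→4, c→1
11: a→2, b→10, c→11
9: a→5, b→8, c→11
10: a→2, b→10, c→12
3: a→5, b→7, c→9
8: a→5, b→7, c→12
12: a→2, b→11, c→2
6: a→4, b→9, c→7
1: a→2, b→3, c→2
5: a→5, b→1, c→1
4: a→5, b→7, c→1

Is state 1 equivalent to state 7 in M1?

No

Reachable states from the start: {1,2,3,4,5,7,8,9,10,11,12}. Unreachable: {6} — drop them.
Initial partition by acceptance: {1,12} | {2,3,4,5,7,8,9,10,11}.
On input b, block {2,3,4,5,7,8,9,10,11} splits into {3,4,7,8,9,10,11} and {2,5}.
On input c, block {3,4,7,8,9,10,11} splits into {4,7,8,10} and {3,9,11}.
Stable partition: {1,12} | {4,7,8,10} | {2,5} | {3,9,11} — 4 equivalence classes.
1 and 7 end up in different blocks, so they are distinguishable. For instance, the string 'ε' is accepted from only 1.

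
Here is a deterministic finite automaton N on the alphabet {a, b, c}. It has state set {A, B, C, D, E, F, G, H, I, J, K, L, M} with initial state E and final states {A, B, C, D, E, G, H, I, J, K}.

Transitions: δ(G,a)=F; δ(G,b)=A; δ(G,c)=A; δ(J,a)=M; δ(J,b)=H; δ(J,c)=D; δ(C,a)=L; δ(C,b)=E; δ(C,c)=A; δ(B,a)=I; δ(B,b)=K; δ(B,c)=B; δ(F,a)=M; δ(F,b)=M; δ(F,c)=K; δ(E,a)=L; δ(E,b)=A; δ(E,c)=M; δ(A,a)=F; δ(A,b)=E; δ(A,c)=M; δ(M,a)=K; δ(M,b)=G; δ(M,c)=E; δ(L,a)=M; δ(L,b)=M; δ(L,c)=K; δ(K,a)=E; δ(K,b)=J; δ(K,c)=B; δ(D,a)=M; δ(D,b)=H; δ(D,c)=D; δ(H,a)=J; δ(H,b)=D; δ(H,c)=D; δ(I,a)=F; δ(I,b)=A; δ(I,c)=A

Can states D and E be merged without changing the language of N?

No

Reachable states from the start: {A,B,D,E,F,G,H,I,J,K,L,M}. Unreachable: {C} — drop them.
Start with accepting vs non-accepting: {A,B,D,E,G,H,I,J,K} | {F,L,M}.
Refine {A,B,D,E,G,H,I,J,K} on symbol a: members go to different blocks, giving {A,D,E,G,I,J} and {B,H,K}.
On input b, block {A,D,E,G,I,J} splits into {A,E,G,I} and {D,J}.
Split {A,E,G,I} by δ(·,c) → {A,E} and {G,I}.
On input a, block {F,L,M} splits into {F,L} and {M}.
Split {B,H,K} by δ(·,a) → {B} and {H} and {K}.
Stable partition: {A,E} | {F,L} | {B} | {D,J} | {G,I} | {M} | {H} | {K} — 8 equivalence classes.
D and E end up in different blocks, so they are distinguishable. For instance, the string 'c' is accepted from only D.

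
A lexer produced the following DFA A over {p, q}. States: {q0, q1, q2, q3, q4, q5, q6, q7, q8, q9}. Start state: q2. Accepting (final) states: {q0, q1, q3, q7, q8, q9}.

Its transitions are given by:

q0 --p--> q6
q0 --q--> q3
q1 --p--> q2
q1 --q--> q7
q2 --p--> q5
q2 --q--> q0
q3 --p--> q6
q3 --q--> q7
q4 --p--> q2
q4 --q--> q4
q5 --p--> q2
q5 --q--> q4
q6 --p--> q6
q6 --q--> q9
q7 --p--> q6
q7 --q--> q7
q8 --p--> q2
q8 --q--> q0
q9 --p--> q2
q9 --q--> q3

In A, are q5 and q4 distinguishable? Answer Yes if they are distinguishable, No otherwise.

First remove the unreachable states {q1,q8}; 8 states remain.
P0 = {q0,q3,q7,q9} | {q2,q4,q5,q6}.
Refine {q2,q4,q5,q6} on symbol q: members go to different blocks, giving {q2,q6} and {q4,q5}.
Refine {q2,q6} on symbol p: members go to different blocks, giving {q2} and {q6}.
Refine {q0,q3,q7,q9} on symbol p: members go to different blocks, giving {q0,q3,q7} and {q9}.
No further refinement is possible. Final partition (5 blocks): {q0,q3,q7} | {q2} | {q4,q5} | {q6} | {q9}.
q5 and q4 lie in the same block of the stable partition, so they are equivalent — no string distinguishes them.

No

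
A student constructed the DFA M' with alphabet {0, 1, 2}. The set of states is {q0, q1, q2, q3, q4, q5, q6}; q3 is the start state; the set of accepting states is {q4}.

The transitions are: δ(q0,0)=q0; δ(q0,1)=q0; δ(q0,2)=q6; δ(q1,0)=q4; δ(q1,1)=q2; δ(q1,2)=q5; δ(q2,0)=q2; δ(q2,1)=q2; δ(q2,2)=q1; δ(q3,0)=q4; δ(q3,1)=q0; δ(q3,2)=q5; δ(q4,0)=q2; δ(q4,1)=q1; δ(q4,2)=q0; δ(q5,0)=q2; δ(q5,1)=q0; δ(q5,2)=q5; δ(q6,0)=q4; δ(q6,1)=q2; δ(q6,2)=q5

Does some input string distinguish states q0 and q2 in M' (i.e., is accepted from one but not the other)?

No

Start with accepting vs non-accepting: {q4} | {q0,q1,q2,q3,q5,q6}.
Refine {q0,q1,q2,q3,q5,q6} on symbol 0: members go to different blocks, giving {q0,q2,q5} and {q1,q3,q6}.
Split {q0,q2,q5} by δ(·,2) → {q0,q2} and {q5}.
The partition is now stable with 4 blocks: {q4} | {q0,q2} | {q1,q3,q6} | {q5}.
q0 and q2 lie in the same block of the stable partition, so they are equivalent — no string distinguishes them.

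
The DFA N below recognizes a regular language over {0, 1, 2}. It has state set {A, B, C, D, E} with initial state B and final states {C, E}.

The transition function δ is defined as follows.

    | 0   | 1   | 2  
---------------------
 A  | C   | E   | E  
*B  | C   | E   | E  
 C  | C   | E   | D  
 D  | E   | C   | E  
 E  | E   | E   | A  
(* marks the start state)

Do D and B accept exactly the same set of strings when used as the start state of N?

Yes

Initial partition by acceptance: {C,E} | {A,B,D}.
No further refinement is possible. Final partition (2 blocks): {C,E} | {A,B,D}.
D and B lie in the same block of the stable partition, so they are equivalent — no string distinguishes them.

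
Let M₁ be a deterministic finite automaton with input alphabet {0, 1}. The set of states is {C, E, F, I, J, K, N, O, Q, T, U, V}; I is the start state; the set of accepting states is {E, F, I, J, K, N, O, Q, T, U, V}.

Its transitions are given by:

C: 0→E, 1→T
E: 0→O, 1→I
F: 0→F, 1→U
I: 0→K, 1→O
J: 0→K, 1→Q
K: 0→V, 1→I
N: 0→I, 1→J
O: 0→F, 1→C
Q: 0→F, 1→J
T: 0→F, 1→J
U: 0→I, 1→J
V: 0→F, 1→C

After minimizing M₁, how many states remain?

First remove the unreachable states {N}; 11 states remain.
Start with accepting vs non-accepting: {E,F,I,J,K,O,Q,T,U,V} | {C}.
Split {E,F,I,J,K,O,Q,T,U,V} by δ(·,1) → {E,F,I,J,K,Q,T,U} and {O,V}.
On input 0, block {E,F,I,J,K,Q,T,U} splits into {F,I,J,Q,T,U} and {E,K}.
Split {F,I,J,Q,T,U} by δ(·,0) → {F,Q,T,U} and {I,J}.
On input 0, block {F,Q,T,U} splits into {F,Q,T} and {U}.
Split {F,Q,T} by δ(·,1) → {Q,T} and {F}.
Split {I,J} by δ(·,1) → {I} and {J}.
Stable partition: {Q,T} | {C} | {O,V} | {E,K} | {I} | {U} | {F} | {J} — 8 equivalence classes.

8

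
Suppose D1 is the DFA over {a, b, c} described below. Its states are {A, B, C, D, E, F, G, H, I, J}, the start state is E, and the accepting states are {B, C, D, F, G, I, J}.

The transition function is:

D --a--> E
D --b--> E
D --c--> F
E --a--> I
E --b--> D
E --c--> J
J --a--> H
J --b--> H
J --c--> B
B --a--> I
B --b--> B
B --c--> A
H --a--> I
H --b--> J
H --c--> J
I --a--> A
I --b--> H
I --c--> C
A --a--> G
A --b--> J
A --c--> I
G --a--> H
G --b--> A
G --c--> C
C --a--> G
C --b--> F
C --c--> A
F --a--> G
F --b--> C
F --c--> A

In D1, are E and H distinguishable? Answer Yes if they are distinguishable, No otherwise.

Every state is reachable, so we keep all 10.
P0 = {B,C,D,F,G,I,J} | {A,E,H}.
On input a, block {B,C,D,F,G,I,J} splits into {D,G,I,J} and {B,C,F}.
Stable partition: {D,G,I,J} | {A,E,H} | {B,C,F} — 3 equivalence classes.
E and H lie in the same block of the stable partition, so they are equivalent — no string distinguishes them.

No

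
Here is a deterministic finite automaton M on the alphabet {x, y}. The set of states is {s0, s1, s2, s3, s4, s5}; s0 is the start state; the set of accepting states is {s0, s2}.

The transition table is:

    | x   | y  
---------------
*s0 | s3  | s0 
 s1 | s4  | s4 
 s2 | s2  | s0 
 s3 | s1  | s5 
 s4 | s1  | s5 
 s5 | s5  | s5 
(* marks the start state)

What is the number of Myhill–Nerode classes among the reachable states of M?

2

States {s2} cannot be reached from the start state, so discard them.
Start with accepting vs non-accepting: {s0} | {s1,s3,s4,s5}.
Stable partition: {s0} | {s1,s3,s4,s5} — 2 equivalence classes.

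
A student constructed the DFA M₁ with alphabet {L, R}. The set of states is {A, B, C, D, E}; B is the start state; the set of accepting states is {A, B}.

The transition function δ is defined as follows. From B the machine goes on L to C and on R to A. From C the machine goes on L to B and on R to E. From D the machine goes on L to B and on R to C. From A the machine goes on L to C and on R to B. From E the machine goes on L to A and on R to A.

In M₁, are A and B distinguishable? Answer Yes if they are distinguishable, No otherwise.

No

Reachable states from the start: {A,B,C,E}. Unreachable: {D} — drop them.
P0 = {A,B} | {C,E}.
On input R, block {C,E} splits into {C} and {E}.
The partition is now stable with 3 blocks: {A,B} | {C} | {E}.
A and B lie in the same block of the stable partition, so they are equivalent — no string distinguishes them.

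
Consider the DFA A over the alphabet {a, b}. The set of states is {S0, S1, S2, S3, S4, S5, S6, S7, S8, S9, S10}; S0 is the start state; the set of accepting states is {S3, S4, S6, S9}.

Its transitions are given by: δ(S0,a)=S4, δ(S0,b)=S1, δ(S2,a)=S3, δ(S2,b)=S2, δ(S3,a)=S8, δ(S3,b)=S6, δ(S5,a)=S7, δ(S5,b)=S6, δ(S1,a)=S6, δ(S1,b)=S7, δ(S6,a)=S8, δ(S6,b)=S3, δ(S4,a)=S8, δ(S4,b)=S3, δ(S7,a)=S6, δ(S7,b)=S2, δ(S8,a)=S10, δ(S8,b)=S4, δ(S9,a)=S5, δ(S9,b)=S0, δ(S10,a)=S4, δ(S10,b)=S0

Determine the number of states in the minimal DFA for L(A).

3

First remove the unreachable states {S5,S9}; 9 states remain.
Initial partition by acceptance: {S3,S4,S6} | {S0,S1,S2,S7,S8,S10}.
Refine {S0,S1,S2,S7,S8,S10} on symbol a: members go to different blocks, giving {S0,S1,S2,S7,S10} and {S8}.
Stable partition: {S3,S4,S6} | {S0,S1,S2,S7,S10} | {S8} — 3 equivalence classes.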